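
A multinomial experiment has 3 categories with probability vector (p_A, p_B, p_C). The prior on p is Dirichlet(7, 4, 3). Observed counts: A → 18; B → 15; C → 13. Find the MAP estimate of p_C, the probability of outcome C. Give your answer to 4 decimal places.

The posterior is Dirichlet(αᵢ + nᵢ) = Dirichlet(25, 19, 16).
For a Dirichlet(a₁,…,a_K) with all aᵢ > 1, the mode has j-th component (aⱼ − 1)/(Σaᵢ − K).
Here Σaᵢ = 60 and K = 3, so p_C = (16 − 1)/(60 − 3) = 15/57 ≈ 0.2632.

MAP estimate of p_C = 0.2632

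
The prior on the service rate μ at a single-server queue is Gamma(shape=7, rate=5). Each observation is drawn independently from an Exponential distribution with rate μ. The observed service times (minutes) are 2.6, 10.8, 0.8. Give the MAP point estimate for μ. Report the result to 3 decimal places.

The Exponential(rate=μ) likelihood is ∝ μ^n e^(−μΣtᵢ). Here n = 3 and Σtᵢ = 2.6 + 10.8 + 0.8 = 14.2.
Posterior ∝ μ^6e^(−5μ) · μ^3e^(−14.2μ) = μ^9e^(−19.2μ), i.e. Gamma(10, 19.2).
Mode = (a−1)/b = 9/19.2 ≈ 0.469.

μ̂_MAP = 0.469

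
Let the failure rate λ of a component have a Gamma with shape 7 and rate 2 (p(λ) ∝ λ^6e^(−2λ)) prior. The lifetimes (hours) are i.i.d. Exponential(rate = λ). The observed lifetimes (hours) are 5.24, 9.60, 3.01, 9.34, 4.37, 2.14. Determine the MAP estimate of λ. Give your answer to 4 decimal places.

λ̂_MAP = 0.3361

The Exponential(rate=λ) likelihood is ∝ λ^n e^(−λΣtᵢ). Here n = 6 and Σtᵢ = 5.24 + 9.60 + 3.01 + 9.34 + 4.37 + 2.14 = 33.70.
Posterior ∝ λ^6e^(−2λ) · λ^6e^(−33.70λ) = λ^12e^(−35.70λ), i.e. Gamma(13, 35.70).
Mode = (a−1)/b = 12/35.70 ≈ 0.3361.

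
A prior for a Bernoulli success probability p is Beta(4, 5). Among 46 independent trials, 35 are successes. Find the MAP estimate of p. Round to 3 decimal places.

p̂_MAP = 0.717

Prior: Beta(4, 5).
Data: 35 successes in 46 trials. The binomial likelihood contributes p^35(1−p)^11, so the posterior is Beta(4+35, 5+11) = Beta(39, 16).
For Beta(a, b) with a, b > 1 the mode is (a−1)/(a+b−2) = 38/53 ≈ 0.717.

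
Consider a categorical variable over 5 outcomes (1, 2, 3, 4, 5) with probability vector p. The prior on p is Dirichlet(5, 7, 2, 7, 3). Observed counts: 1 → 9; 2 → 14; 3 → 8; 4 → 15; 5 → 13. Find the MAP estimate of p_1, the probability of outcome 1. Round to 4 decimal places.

MAP estimate: 0.1667

The posterior is Dirichlet(αᵢ + nᵢ) = Dirichlet(14, 21, 10, 22, 16).
For a Dirichlet(a₁,…,a_K) with all aᵢ > 1, the mode has j-th component (aⱼ − 1)/(Σaᵢ − K).
Here Σaᵢ = 83 and K = 5, so p_1 = (14 − 1)/(83 − 5) = 13/78 ≈ 0.1667.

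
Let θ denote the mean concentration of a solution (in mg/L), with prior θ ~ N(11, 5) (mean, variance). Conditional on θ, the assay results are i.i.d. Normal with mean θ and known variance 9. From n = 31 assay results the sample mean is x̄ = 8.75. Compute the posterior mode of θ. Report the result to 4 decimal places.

n = 31, x̄ = 8.75.
For a Normal prior and Normal likelihood with known variance, the posterior is Normal; its mode equals its mean, the precision-weighted average.
Prior precision 1/σ₀² = 1/5 = 0.2; data precision n/σ² = 31/9.
θ̂ = (0.2·11 + (31/9)·8.75) / (0.2 + 31/9) = (5821/180)/(164/45) = 5821/656 ≈ 8.8735.

θ̂_MAP = 8.8735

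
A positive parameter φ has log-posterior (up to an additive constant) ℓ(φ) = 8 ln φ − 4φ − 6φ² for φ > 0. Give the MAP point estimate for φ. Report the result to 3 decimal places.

φ̂_MAP = 0.667

ℓ'(φ) = 8/φ − 4 − 12φ. Setting this to zero and multiplying by φ: 12φ² + 4φ − 8 = 0.
φ = (−4 + √(4² + 4·12·8)) / (2·12) = (−4 + √400) / 24 = (−4 + 20)/24 = 2/3.
ℓ''(φ) = −8/φ² − 12 < 0, confirming a maximum.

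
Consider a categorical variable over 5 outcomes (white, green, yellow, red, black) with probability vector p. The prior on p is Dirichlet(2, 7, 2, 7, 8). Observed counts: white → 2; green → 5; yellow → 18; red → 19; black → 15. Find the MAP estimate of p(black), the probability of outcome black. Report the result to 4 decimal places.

MAP estimate of p(black) = 0.2750

The posterior is Dirichlet(αᵢ + nᵢ) = Dirichlet(4, 12, 20, 26, 23).
For a Dirichlet(a₁,…,a_K) with all aᵢ > 1, the mode has j-th component (aⱼ − 1)/(Σaᵢ − K).
Here Σaᵢ = 85 and K = 5, so p(black) = (23 − 1)/(85 − 5) = 22/80 ≈ 0.2750.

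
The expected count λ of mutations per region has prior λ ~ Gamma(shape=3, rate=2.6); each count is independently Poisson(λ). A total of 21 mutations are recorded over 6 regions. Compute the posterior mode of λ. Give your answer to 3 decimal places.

Σxᵢ = 21, n = 6.
Posterior ∝ λ^2e^(−2.6λ) · λ^21e^(−6λ) = λ^23e^(−8.6λ), i.e. Gamma(shape=24, rate=8.6).
The mode of a Gamma(a, b) with a ≥ 1 (shape–rate) is (a−1)/b = 23/8.6 ≈ 2.674.

λ̂_MAP = 2.674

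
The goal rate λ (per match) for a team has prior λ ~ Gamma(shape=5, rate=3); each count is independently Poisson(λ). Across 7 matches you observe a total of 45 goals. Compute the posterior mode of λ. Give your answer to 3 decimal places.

λ̂_MAP = 4.900

Σxᵢ = 45, n = 7.
Posterior ∝ λ^4e^(−3λ) · λ^45e^(−7λ) = λ^49e^(−10λ), i.e. Gamma(shape=50, rate=10).
The mode of a Gamma(a, b) with a ≥ 1 (shape–rate) is (a−1)/b = 49/10 ≈ 4.900.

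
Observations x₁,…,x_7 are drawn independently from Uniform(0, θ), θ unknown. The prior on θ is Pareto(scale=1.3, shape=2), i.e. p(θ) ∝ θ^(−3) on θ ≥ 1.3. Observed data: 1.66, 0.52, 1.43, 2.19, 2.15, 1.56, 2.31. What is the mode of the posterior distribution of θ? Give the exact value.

θ̂_MAP = 2.31

The Uniform(0, θ) likelihood is θ^(−n) for θ ≥ max(xᵢ), zero otherwise. Here max(xᵢ) = 2.31.
Posterior ∝ θ^(−3) · θ^(−7) = θ^(−10) on θ ≥ max(1.3, 2.31) = 2.31.
This density is strictly decreasing in θ, so the posterior mode lies at the lower boundary of the support.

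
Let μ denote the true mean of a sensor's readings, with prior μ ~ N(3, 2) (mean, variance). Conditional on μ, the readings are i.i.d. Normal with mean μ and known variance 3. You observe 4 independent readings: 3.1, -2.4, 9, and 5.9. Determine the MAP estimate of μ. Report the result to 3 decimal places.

n = 4; x̄ = (3.1 + (-2.4) + 9 + 5.9)/4 = 15.6/4 = 3.9.
For a Normal prior and Normal likelihood with known variance, the posterior is Normal; its mode equals its mean, the precision-weighted average.
Prior precision 1/σ₀² = 1/2 = 0.5; data precision n/σ² = 4/3.
μ̂ = (0.5·3 + (4/3)·3.9) / (0.5 + 4/3) = 6.7/(11/6) = 201/55 ≈ 3.655.

μ̂_MAP = 3.655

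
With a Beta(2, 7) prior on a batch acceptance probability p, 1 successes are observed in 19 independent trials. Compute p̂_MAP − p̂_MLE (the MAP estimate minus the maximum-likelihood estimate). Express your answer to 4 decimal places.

MAP − MLE = 0.0243

Posterior is Beta(3, 25); MAP = (3−1)/(28−2) = 2/26 ≈ 0.07692.
MLE ignores the prior: p̂_MLE = k/n = 1/19 ≈ 0.05263.
Difference = 2/26 − 1/19 = 6/247 ≈ 0.0243.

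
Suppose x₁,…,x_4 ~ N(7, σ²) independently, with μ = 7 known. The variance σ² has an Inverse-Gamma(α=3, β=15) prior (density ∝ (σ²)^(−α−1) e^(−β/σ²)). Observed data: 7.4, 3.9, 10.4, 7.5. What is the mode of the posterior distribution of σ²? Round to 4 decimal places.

Sum of squared deviations about the known mean: SS = (7.4−7)² + (3.9−7)² + (10.4−7)² + (7.5−7)² = 21.58.
The Normal likelihood contributes (σ²)^(−n/2) exp(−SS/(2σ²)), so the posterior is Inverse-Gamma(α + n/2, β + SS/2) = Inverse-Gamma(5, 25.79).
The mode of Inverse-Gamma(a, b) is b/(a+1) = 25.79/6 ≈ 4.2983.

σ̂²_MAP = 4.2983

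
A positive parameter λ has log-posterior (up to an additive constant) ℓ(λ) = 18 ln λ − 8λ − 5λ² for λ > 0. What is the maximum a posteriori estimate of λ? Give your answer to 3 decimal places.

λ̂_MAP = 1.000

ℓ'(λ) = 18/λ − 8 − 10λ. Setting this to zero and multiplying by λ: 10λ² + 8λ − 18 = 0.
λ = (−8 + √(8² + 4·10·18)) / (2·10) = (−8 + √784) / 20 = (−8 + 28)/20 = 1.
ℓ''(λ) = −18/λ² − 10 < 0, confirming a maximum.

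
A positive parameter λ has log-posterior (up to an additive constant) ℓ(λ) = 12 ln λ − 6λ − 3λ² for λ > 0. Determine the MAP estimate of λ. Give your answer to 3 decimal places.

ℓ'(λ) = 12/λ − 6 − 6λ. Setting this to zero and multiplying by λ: 6λ² + 6λ − 12 = 0.
λ = (−6 + √(6² + 4·6·12)) / (2·6) = (−6 + √324) / 12 = (−6 + 18)/12 = 1.
ℓ''(λ) = −12/λ² − 6 < 0, confirming a maximum.

λ̂_MAP = 1.000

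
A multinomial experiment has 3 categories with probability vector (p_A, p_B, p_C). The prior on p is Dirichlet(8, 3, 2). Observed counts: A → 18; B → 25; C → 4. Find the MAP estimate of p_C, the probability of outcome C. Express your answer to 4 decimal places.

The posterior is Dirichlet(αᵢ + nᵢ) = Dirichlet(26, 28, 6).
For a Dirichlet(a₁,…,a_K) with all aᵢ > 1, the mode has j-th component (aⱼ − 1)/(Σaᵢ − K).
Here Σaᵢ = 60 and K = 3, so p_C = (6 − 1)/(60 − 3) = 5/57 ≈ 0.0877.

MAP estimate of p_C = 0.0877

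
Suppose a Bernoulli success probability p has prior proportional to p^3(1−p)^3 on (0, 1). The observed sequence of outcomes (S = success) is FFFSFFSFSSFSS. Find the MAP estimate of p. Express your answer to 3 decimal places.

p̂_MAP = 0.474

The prior density ∝ p^3(1−p)^3 is the kernel of Beta(4, 4).
Data: 6 successes in 13 trials (from the sequence). The binomial likelihood contributes p^6(1−p)^7, so the posterior is Beta(4+6, 4+7) = Beta(10, 11).
For Beta(a, b) with a, b > 1 the mode is (a−1)/(a+b−2) = 9/19 ≈ 0.474.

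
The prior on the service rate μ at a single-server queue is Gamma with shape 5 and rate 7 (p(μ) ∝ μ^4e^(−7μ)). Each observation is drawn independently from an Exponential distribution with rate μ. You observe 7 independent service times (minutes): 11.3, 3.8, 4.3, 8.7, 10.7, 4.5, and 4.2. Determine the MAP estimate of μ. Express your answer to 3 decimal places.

The Exponential(rate=μ) likelihood is ∝ μ^n e^(−μΣtᵢ). Here n = 7 and Σtᵢ = 11.3 + 3.8 + 4.3 + 8.7 + 10.7 + 4.5 + 4.2 = 47.5.
Posterior ∝ μ^4e^(−7μ) · μ^7e^(−47.5μ) = μ^11e^(−54.5μ), i.e. Gamma(12, 54.5).
Mode = (a−1)/b = 11/54.5 ≈ 0.202.

μ̂_MAP = 0.202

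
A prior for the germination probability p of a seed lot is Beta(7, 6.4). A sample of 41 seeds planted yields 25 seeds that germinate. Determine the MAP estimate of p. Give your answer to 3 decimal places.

p̂_MAP = 0.592

Prior: Beta(7, 6.4).
Data: 25 successes in 41 trials. The binomial likelihood contributes p^25(1−p)^16, so the posterior is Beta(7+25, 6.4+16) = Beta(32, 22.4).
For Beta(a, b) with a, b > 1 the mode is (a−1)/(a+b−2) = 31/52.4 ≈ 0.592.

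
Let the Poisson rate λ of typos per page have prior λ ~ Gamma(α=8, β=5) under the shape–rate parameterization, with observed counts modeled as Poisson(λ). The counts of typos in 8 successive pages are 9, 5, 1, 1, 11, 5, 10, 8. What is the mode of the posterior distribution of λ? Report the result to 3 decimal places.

Σxᵢ = 9+5+1+1+11+5+10+8 = 50, with n = 8.
Posterior ∝ λ^7e^(−5λ) · λ^50e^(−8λ) = λ^57e^(−13λ), i.e. Gamma(shape=58, rate=13).
The mode of a Gamma(a, b) with a ≥ 1 (shape–rate) is (a−1)/b = 57/13 ≈ 4.385.

λ̂_MAP = 4.385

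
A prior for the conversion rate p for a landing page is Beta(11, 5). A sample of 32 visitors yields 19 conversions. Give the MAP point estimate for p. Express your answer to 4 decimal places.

Prior: Beta(11, 5).
Data: 19 successes in 32 trials. The binomial likelihood contributes p^19(1−p)^13, so the posterior is Beta(11+19, 5+13) = Beta(30, 18).
For Beta(a, b) with a, b > 1 the mode is (a−1)/(a+b−2) = 29/46 ≈ 0.6304.

p̂_MAP = 0.6304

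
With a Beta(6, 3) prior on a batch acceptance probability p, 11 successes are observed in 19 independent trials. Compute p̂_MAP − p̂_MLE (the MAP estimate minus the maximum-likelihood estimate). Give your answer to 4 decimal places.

MAP − MLE = 0.0364

Posterior is Beta(17, 11); MAP = (17−1)/(28−2) = 16/26 ≈ 0.61538.
MLE ignores the prior: p̂_MLE = k/n = 11/19 ≈ 0.57895.
Difference = 16/26 − 11/19 = 9/247 ≈ 0.0364.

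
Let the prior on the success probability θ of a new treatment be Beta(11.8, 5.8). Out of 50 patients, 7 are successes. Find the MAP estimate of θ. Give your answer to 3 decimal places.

Prior: Beta(11.8, 5.8).
Data: 7 successes in 50 trials. The binomial likelihood contributes θ^7(1−θ)^43, so the posterior is Beta(11.8+7, 5.8+43) = Beta(18.8, 48.8).
For Beta(a, b) with a, b > 1 the mode is (a−1)/(a+b−2) = 17.8/65.6 ≈ 0.271.

θ̂_MAP = 0.271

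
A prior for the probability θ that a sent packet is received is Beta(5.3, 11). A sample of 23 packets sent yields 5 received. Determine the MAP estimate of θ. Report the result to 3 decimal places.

Prior: Beta(5.3, 11).
Data: 5 successes in 23 trials. The binomial likelihood contributes θ^5(1−θ)^18, so the posterior is Beta(5.3+5, 11+18) = Beta(10.3, 29).
For Beta(a, b) with a, b > 1 the mode is (a−1)/(a+b−2) = 9.3/37.3 ≈ 0.249.

θ̂_MAP = 0.249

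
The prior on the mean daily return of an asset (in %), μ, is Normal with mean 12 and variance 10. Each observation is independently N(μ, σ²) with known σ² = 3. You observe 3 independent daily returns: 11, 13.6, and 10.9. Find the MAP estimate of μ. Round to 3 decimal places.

μ̂_MAP = 11.848

n = 3; x̄ = (11 + 13.6 + 10.9)/3 = 35.5/3 = 71/6 ≈ 11.8333.
For a Normal prior and Normal likelihood with known variance, the posterior is Normal; its mode equals its mean, the precision-weighted average.
Prior precision 1/σ₀² = 1/10 = 0.1; data precision n/σ² = 3/3 = 1.
μ̂ = (0.1·12 + 1·(71/6)) / (0.1 + 1) = (391/30)/1.1 = 391/33 ≈ 11.848.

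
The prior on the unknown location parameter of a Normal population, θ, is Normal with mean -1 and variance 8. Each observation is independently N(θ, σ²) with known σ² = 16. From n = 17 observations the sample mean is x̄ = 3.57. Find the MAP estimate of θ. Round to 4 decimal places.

n = 17, x̄ = 3.57.
For a Normal prior and Normal likelihood with known variance, the posterior is Normal; its mode equals its mean, the precision-weighted average.
Prior precision 1/σ₀² = 1/8 = 0.125; data precision n/σ² = 17/16 = 1.0625.
θ̂ = (0.125·(-1) + 1.0625·3.57) / (0.125 + 1.0625) = 3.668125/1.1875 = 5869/1900 ≈ 3.0889.

θ̂_MAP = 3.0889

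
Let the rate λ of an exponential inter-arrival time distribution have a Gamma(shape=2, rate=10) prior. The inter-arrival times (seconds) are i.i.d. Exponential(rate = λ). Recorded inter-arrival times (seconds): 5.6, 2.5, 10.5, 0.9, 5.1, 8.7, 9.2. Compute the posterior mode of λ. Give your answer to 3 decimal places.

λ̂_MAP = 0.152

The Exponential(rate=λ) likelihood is ∝ λ^n e^(−λΣtᵢ). Here n = 7 and Σtᵢ = 5.6 + 2.5 + 10.5 + 0.9 + 5.1 + 8.7 + 9.2 = 42.5.
Posterior ∝ λe^(−10λ) · λ^7e^(−42.5λ) = λ^8e^(−52.5λ), i.e. Gamma(9, 52.5).
Mode = (a−1)/b = 8/52.5 ≈ 0.152.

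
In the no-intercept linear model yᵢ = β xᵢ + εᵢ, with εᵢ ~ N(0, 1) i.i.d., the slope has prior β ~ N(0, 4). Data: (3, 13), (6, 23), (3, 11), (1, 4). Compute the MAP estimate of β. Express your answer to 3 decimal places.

log p(β | y) = −Σ(yᵢ − βxᵢ)²/(2·1) − β²/(2·4) + const.
Setting the derivative to zero: Σxᵢ(yᵢ − βxᵢ)/1 − β/4 = 0, so β = Σxᵢyᵢ / (Σxᵢ² + σ²/τ²).
Σxᵢyᵢ = 3·13 + 6·23 + 3·11 + 1·4 = 214; Σxᵢ² = 55; σ²/τ² = 0.25.
β̂_MAP = 214 / (55 + 0.25) = 214/55.25 ≈ 3.873.

β̂_MAP = 3.873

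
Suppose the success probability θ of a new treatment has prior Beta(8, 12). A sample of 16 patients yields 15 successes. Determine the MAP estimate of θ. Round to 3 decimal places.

θ̂_MAP = 0.647

Prior: Beta(8, 12).
Data: 15 successes in 16 trials. The binomial likelihood contributes θ^15(1−θ)^1, so the posterior is Beta(8+15, 12+1) = Beta(23, 13).
For Beta(a, b) with a, b > 1 the mode is (a−1)/(a+b−2) = 22/34 ≈ 0.647.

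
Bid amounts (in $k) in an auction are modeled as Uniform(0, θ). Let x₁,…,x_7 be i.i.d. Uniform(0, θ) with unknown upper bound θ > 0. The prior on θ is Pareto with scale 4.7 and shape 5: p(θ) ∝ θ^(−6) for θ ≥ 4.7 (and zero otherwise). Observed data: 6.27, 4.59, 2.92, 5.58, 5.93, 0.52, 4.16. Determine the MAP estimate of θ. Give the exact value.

θ̂_MAP = 6.27

The Uniform(0, θ) likelihood is θ^(−n) for θ ≥ max(xᵢ), zero otherwise. Here max(xᵢ) = 6.27.
Posterior ∝ θ^(−6) · θ^(−7) = θ^(−13) on θ ≥ max(4.7, 6.27) = 6.27.
This density is strictly decreasing in θ, so the posterior mode lies at the lower boundary of the support.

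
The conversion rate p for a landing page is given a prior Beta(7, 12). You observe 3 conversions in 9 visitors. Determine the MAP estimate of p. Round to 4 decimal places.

Prior: Beta(7, 12).
Data: 3 successes in 9 trials. The binomial likelihood contributes p^3(1−p)^6, so the posterior is Beta(7+3, 12+6) = Beta(10, 18).
For Beta(a, b) with a, b > 1 the mode is (a−1)/(a+b−2) = 9/26 ≈ 0.3462.

p̂_MAP = 0.3462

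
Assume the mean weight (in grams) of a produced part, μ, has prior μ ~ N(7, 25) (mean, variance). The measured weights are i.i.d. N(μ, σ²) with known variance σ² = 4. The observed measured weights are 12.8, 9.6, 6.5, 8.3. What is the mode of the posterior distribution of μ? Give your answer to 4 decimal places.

n = 4; x̄ = (12.8 + 9.6 + 6.5 + 8.3)/4 = 37.2/4 = 9.3.
For a Normal prior and Normal likelihood with known variance, the posterior is Normal; its mode equals its mean, the precision-weighted average.
Prior precision 1/σ₀² = 1/25 = 0.04; data precision n/σ² = 4/4 = 1.
μ̂ = (0.04·7 + 1·9.3) / (0.04 + 1) = 9.58/1.04 = 479/52 ≈ 9.2115.

μ̂_MAP = 9.2115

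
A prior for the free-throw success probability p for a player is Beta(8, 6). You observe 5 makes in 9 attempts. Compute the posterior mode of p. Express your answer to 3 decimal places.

Prior: Beta(8, 6).
Data: 5 successes in 9 trials. The binomial likelihood contributes p^5(1−p)^4, so the posterior is Beta(8+5, 6+4) = Beta(13, 10).
For Beta(a, b) with a, b > 1 the mode is (a−1)/(a+b−2) = 12/21 ≈ 0.571.

p̂_MAP = 0.571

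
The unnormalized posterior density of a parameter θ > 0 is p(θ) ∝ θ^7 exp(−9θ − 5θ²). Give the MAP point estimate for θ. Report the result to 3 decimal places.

ℓ'(θ) = 7/θ − 9 − 10θ. Setting this to zero and multiplying by θ: 10θ² + 9θ − 7 = 0.
θ = (−9 + √(9² + 4·10·7)) / (2·10) = (−9 + √361) / 20 = (−9 + 19)/20 = 1/2.
ℓ''(θ) = −7/θ² − 10 < 0, confirming a maximum.

θ̂_MAP = 0.500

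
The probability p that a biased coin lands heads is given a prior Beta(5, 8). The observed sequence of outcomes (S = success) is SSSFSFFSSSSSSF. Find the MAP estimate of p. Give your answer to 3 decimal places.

p̂_MAP = 0.560

Prior: Beta(5, 8).
Data: 10 successes in 14 trials (from the sequence). The binomial likelihood contributes p^10(1−p)^4, so the posterior is Beta(5+10, 8+4) = Beta(15, 12).
For Beta(a, b) with a, b > 1 the mode is (a−1)/(a+b−2) = 14/25 ≈ 0.560.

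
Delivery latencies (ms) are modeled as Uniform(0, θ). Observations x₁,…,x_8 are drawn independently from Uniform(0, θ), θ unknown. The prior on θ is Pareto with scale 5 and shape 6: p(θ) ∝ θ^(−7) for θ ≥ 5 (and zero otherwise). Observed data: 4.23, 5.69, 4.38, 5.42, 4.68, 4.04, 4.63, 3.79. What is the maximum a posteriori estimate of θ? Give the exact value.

θ̂_MAP = 5.69

The Uniform(0, θ) likelihood is θ^(−n) for θ ≥ max(xᵢ), zero otherwise. Here max(xᵢ) = 5.69.
Posterior ∝ θ^(−7) · θ^(−8) = θ^(−15) on θ ≥ max(5, 5.69) = 5.69.
This density is strictly decreasing in θ, so the posterior mode lies at the lower boundary of the support.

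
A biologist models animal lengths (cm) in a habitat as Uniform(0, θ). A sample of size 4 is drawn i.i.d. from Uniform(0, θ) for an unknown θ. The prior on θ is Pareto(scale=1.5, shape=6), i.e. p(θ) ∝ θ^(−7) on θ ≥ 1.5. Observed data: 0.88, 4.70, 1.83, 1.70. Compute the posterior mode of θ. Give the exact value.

θ̂_MAP = 4.70

The Uniform(0, θ) likelihood is θ^(−n) for θ ≥ max(xᵢ), zero otherwise. Here max(xᵢ) = 4.70.
Posterior ∝ θ^(−7) · θ^(−4) = θ^(−11) on θ ≥ max(1.5, 4.70) = 4.70.
This density is strictly decreasing in θ, so the posterior mode lies at the lower boundary of the support.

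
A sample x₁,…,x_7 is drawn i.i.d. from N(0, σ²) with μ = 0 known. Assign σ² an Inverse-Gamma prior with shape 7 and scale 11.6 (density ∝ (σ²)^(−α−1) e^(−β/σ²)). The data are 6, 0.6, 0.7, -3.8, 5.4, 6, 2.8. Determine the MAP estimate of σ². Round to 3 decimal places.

σ̂²_MAP = 6.413

Sum of squared deviations about the known mean: SS = (6−0)² + (0.6−0)² + (0.7−0)² + (-3.8−0)² + (5.4−0)² + (6−0)² + (2.8−0)² = 124.29.
The Normal likelihood contributes (σ²)^(−n/2) exp(−SS/(2σ²)), so the posterior is Inverse-Gamma(α + n/2, β + SS/2) = Inverse-Gamma(10.5, 73.745).
The mode of Inverse-Gamma(a, b) is b/(a+1) = 73.745/11.5 ≈ 6.413.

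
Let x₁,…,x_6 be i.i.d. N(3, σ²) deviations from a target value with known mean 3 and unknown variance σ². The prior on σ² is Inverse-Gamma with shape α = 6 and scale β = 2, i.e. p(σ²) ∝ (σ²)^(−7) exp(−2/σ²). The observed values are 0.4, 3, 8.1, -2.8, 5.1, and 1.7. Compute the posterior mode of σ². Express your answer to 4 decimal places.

Sum of squared deviations about the known mean: SS = (0.4−3)² + (3−3)² + (8.1−3)² + (-2.8−3)² + (5.1−3)² + (1.7−3)² = 72.51.
The Normal likelihood contributes (σ²)^(−n/2) exp(−SS/(2σ²)), so the posterior is Inverse-Gamma(α + n/2, β + SS/2) = Inverse-Gamma(9, 38.255).
The mode of Inverse-Gamma(a, b) is b/(a+1) = 38.255/10 ≈ 3.8255.

σ̂²_MAP = 3.8255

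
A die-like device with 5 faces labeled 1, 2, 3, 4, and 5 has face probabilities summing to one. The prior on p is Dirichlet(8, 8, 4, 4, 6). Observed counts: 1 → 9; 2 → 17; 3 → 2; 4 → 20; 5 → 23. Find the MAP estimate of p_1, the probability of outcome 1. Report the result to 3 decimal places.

The posterior is Dirichlet(αᵢ + nᵢ) = Dirichlet(17, 25, 6, 24, 29).
For a Dirichlet(a₁,…,a_K) with all aᵢ > 1, the mode has j-th component (aⱼ − 1)/(Σaᵢ − K).
Here Σaᵢ = 101 and K = 5, so p_1 = (17 − 1)/(101 − 5) = 16/96 ≈ 0.167.

MAP estimate: 0.167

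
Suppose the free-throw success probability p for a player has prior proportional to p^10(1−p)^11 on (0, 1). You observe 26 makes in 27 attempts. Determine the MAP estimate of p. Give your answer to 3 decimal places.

p̂_MAP = 0.750

The prior density ∝ p^10(1−p)^11 is the kernel of Beta(11, 12).
Data: 26 successes in 27 trials. The binomial likelihood contributes p^26(1−p)^1, so the posterior is Beta(11+26, 12+1) = Beta(37, 13).
For Beta(a, b) with a, b > 1 the mode is (a−1)/(a+b−2) = 36/48 ≈ 0.750.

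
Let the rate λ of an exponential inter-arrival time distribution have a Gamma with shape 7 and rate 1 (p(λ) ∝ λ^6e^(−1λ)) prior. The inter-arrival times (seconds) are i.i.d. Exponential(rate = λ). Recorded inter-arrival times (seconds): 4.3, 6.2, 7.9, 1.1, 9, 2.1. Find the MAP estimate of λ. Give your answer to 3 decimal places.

The Exponential(rate=λ) likelihood is ∝ λ^n e^(−λΣtᵢ). Here n = 6 and Σtᵢ = 4.3 + 6.2 + 7.9 + 1.1 + 9 + 2.1 = 30.6.
Posterior ∝ λ^6e^(−1λ) · λ^6e^(−30.6λ) = λ^12e^(−31.6λ), i.e. Gamma(13, 31.6).
Mode = (a−1)/b = 12/31.6 ≈ 0.380.

λ̂_MAP = 0.380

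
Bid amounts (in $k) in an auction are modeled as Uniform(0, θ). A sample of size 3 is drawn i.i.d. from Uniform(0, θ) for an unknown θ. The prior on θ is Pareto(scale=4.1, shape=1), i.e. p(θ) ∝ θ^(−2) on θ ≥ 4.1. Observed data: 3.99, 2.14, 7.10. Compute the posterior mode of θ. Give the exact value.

θ̂_MAP = 7.10

The Uniform(0, θ) likelihood is θ^(−n) for θ ≥ max(xᵢ), zero otherwise. Here max(xᵢ) = 7.10.
Posterior ∝ θ^(−2) · θ^(−3) = θ^(−5) on θ ≥ max(4.1, 7.10) = 7.10.
This density is strictly decreasing in θ, so the posterior mode lies at the lower boundary of the support.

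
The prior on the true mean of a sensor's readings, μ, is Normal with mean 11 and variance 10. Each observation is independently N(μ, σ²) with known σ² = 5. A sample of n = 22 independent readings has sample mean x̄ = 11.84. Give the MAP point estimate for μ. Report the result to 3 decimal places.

μ̂_MAP = 11.821

n = 22, x̄ = 11.84.
For a Normal prior and Normal likelihood with known variance, the posterior is Normal; its mode equals its mean, the precision-weighted average.
Prior precision 1/σ₀² = 1/10 = 0.1; data precision n/σ² = 22/5 = 4.4.
μ̂ = (0.1·11 + 4.4·11.84) / (0.1 + 4.4) = 53.196/4.5 = 4433/375 ≈ 11.821.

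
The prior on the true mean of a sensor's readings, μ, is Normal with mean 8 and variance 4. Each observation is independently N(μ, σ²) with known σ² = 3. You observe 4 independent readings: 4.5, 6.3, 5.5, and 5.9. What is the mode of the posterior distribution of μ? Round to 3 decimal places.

μ̂_MAP = 5.937

n = 4; x̄ = (4.5 + 6.3 + 5.5 + 5.9)/4 = 22.2/4 = 5.55.
For a Normal prior and Normal likelihood with known variance, the posterior is Normal; its mode equals its mean, the precision-weighted average.
Prior precision 1/σ₀² = 1/4 = 0.25; data precision n/σ² = 4/3.
μ̂ = (0.25·8 + (4/3)·5.55) / (0.25 + 4/3) = 9.4/(19/12) = 564/95 ≈ 5.937.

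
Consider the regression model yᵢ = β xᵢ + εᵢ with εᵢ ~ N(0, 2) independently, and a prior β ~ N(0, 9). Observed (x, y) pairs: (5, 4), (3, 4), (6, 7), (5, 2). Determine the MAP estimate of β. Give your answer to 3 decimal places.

β̂_MAP = 0.882

log p(β | y) = −Σ(yᵢ − βxᵢ)²/(2·2) − β²/(2·9) + const.
Setting the derivative to zero: Σxᵢ(yᵢ − βxᵢ)/2 − β/9 = 0, so β = Σxᵢyᵢ / (Σxᵢ² + σ²/τ²).
Σxᵢyᵢ = 5·4 + 3·4 + 6·7 + 5·2 = 84; Σxᵢ² = 95; σ²/τ² = 2/9.
β̂_MAP = 84 / (95 + 2/9) = 84/(857/9) = 756/857 ≈ 0.882.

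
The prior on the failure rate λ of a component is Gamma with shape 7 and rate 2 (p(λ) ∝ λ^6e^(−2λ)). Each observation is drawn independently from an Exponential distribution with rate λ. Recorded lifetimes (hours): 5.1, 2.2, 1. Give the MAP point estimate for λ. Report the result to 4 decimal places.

λ̂_MAP = 0.8738

The Exponential(rate=λ) likelihood is ∝ λ^n e^(−λΣtᵢ). Here n = 3 and Σtᵢ = 5.1 + 2.2 + 1 = 8.3.
Posterior ∝ λ^6e^(−2λ) · λ^3e^(−8.3λ) = λ^9e^(−10.3λ), i.e. Gamma(10, 10.3).
Mode = (a−1)/b = 9/10.3 ≈ 0.8738.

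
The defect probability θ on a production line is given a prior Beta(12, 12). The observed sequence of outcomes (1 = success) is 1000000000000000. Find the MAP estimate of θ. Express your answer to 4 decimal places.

Prior: Beta(12, 12).
Data: 1 success in 16 trials (from the sequence). The binomial likelihood contributes θ(1−θ)^15, so the posterior is Beta(12+1, 12+15) = Beta(13, 27).
For Beta(a, b) with a, b > 1 the mode is (a−1)/(a+b−2) = 12/38 ≈ 0.3158.

θ̂_MAP = 0.3158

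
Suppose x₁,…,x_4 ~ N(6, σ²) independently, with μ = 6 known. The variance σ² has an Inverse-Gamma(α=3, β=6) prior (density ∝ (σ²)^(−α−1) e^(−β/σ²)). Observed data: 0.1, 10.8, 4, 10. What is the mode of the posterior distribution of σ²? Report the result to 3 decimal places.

σ̂²_MAP = 7.488

Sum of squared deviations about the known mean: SS = (0.1−6)² + (10.8−6)² + (4−6)² + (10−6)² = 77.85.
The Normal likelihood contributes (σ²)^(−n/2) exp(−SS/(2σ²)), so the posterior is Inverse-Gamma(α + n/2, β + SS/2) = Inverse-Gamma(5, 44.925).
The mode of Inverse-Gamma(a, b) is b/(a+1) = 44.925/6 ≈ 7.488.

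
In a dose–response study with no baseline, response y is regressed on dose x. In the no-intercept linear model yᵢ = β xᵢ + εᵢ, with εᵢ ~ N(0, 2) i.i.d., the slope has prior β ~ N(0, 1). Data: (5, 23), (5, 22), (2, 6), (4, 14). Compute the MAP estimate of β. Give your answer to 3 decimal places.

β̂_MAP = 4.069

log p(β | y) = −Σ(yᵢ − βxᵢ)²/(2·2) − β²/(2·1) + const.
Setting the derivative to zero: Σxᵢ(yᵢ − βxᵢ)/2 − β/1 = 0, so β = Σxᵢyᵢ / (Σxᵢ² + σ²/τ²).
Σxᵢyᵢ = 5·23 + 5·22 + 2·6 + 4·14 = 293; Σxᵢ² = 70; σ²/τ² = 2.
β̂_MAP = 293 / (70 + 2) = 293/72 ≈ 4.069.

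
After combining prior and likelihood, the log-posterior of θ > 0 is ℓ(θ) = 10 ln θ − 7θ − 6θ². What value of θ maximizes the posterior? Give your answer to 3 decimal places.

ℓ'(θ) = 10/θ − 7 − 12θ. Setting this to zero and multiplying by θ: 12θ² + 7θ − 10 = 0.
θ = (−7 + √(7² + 4·12·10)) / (2·12) = (−7 + √529) / 24 = (−7 + 23)/24 = 2/3.
ℓ''(θ) = −10/θ² − 12 < 0, confirming a maximum.

θ̂_MAP = 0.667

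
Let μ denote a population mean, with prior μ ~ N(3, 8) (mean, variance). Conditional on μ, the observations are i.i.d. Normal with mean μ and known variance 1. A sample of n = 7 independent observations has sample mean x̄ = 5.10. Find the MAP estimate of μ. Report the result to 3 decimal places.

n = 7, x̄ = 5.10.
For a Normal prior and Normal likelihood with known variance, the posterior is Normal; its mode equals its mean, the precision-weighted average.
Prior precision 1/σ₀² = 1/8 = 0.125; data precision n/σ² = 7/1 = 7.
μ̂ = (0.125·3 + 7·5.1) / (0.125 + 7) = 36.075/7.125 = 481/95 ≈ 5.063.

μ̂_MAP = 5.063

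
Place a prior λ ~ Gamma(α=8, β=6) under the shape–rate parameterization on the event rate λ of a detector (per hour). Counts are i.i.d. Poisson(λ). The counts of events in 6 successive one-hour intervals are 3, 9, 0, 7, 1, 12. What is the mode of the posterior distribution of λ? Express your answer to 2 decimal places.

λ̂_MAP = 3.25

Σxᵢ = 3+9+0+7+1+12 = 32, with n = 6.
Posterior ∝ λ^7e^(−6λ) · λ^32e^(−6λ) = λ^39e^(−12λ), i.e. Gamma(shape=40, rate=12).
The mode of a Gamma(a, b) with a ≥ 1 (shape–rate) is (a−1)/b = 39/12 ≈ 3.25.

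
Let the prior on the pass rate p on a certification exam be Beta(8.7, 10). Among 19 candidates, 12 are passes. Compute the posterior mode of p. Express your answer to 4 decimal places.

Prior: Beta(8.7, 10).
Data: 12 successes in 19 trials. The binomial likelihood contributes p^12(1−p)^7, so the posterior is Beta(8.7+12, 10+7) = Beta(20.7, 17).
For Beta(a, b) with a, b > 1 the mode is (a−1)/(a+b−2) = 19.7/35.7 ≈ 0.5518.

p̂_MAP = 0.5518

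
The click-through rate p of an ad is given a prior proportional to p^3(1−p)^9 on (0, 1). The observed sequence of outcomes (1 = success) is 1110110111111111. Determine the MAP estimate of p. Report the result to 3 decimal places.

The prior density ∝ p^3(1−p)^9 is the kernel of Beta(4, 10).
Data: 14 successes in 16 trials (from the sequence). The binomial likelihood contributes p^14(1−p)^2, so the posterior is Beta(4+14, 10+2) = Beta(18, 12).
For Beta(a, b) with a, b > 1 the mode is (a−1)/(a+b−2) = 17/28 ≈ 0.607.

p̂_MAP = 0.607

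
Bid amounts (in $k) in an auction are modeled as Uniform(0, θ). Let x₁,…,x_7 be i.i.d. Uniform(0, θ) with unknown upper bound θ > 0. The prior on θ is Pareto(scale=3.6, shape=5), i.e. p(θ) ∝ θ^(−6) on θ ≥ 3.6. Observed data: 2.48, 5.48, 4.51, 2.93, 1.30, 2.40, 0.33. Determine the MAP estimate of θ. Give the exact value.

The Uniform(0, θ) likelihood is θ^(−n) for θ ≥ max(xᵢ), zero otherwise. Here max(xᵢ) = 5.48.
Posterior ∝ θ^(−6) · θ^(−7) = θ^(−13) on θ ≥ max(3.6, 5.48) = 5.48.
This density is strictly decreasing in θ, so the posterior mode lies at the lower boundary of the support.

θ̂_MAP = 5.48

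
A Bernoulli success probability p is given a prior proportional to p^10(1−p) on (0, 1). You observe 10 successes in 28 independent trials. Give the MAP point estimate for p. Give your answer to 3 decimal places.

p̂_MAP = 0.513

The prior density ∝ p^10(1−p)^1 is the kernel of Beta(11, 2).
Data: 10 successes in 28 trials. The binomial likelihood contributes p^10(1−p)^18, so the posterior is Beta(11+10, 2+18) = Beta(21, 20).
For Beta(a, b) with a, b > 1 the mode is (a−1)/(a+b−2) = 20/39 ≈ 0.513.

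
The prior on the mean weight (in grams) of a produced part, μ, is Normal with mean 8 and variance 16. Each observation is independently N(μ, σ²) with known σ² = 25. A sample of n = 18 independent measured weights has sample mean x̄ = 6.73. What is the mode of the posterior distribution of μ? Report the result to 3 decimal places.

n = 18, x̄ = 6.73.
For a Normal prior and Normal likelihood with known variance, the posterior is Normal; its mode equals its mean, the precision-weighted average.
Prior precision 1/σ₀² = 1/16 = 0.0625; data precision n/σ² = 18/25 = 0.72.
μ̂ = (0.0625·8 + 0.72·6.73) / (0.0625 + 0.72) = 5.3456/0.7825 = 53456/7825 ≈ 6.831.

μ̂_MAP = 6.831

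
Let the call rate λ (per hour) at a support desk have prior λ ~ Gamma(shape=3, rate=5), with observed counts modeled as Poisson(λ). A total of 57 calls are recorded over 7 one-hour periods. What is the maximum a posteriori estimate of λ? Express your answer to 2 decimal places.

Σxᵢ = 57, n = 7.
Posterior ∝ λ^2e^(−5λ) · λ^57e^(−7λ) = λ^59e^(−12λ), i.e. Gamma(shape=60, rate=12).
The mode of a Gamma(a, b) with a ≥ 1 (shape–rate) is (a−1)/b = 59/12 ≈ 4.92.

λ̂_MAP = 4.92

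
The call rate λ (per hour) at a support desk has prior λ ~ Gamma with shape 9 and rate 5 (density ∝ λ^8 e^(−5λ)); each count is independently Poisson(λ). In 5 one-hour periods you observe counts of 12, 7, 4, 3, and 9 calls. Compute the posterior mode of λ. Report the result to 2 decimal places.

Σxᵢ = 12+7+4+3+9 = 35, with n = 5.
Posterior ∝ λ^8e^(−5λ) · λ^35e^(−5λ) = λ^43e^(−10λ), i.e. Gamma(shape=44, rate=10).
The mode of a Gamma(a, b) with a ≥ 1 (shape–rate) is (a−1)/b = 43/10 ≈ 4.30.

λ̂_MAP = 4.30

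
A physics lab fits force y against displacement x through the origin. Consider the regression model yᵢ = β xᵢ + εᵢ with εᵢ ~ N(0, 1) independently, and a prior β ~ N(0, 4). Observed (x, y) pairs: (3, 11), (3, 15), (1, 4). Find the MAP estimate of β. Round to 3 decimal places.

β̂_MAP = 4.260

log p(β | y) = −Σ(yᵢ − βxᵢ)²/(2·1) − β²/(2·4) + const.
Setting the derivative to zero: Σxᵢ(yᵢ − βxᵢ)/1 − β/4 = 0, so β = Σxᵢyᵢ / (Σxᵢ² + σ²/τ²).
Σxᵢyᵢ = 3·11 + 3·15 + 1·4 = 82; Σxᵢ² = 19; σ²/τ² = 0.25.
β̂_MAP = 82 / (19 + 0.25) = 82/19.25 ≈ 4.260.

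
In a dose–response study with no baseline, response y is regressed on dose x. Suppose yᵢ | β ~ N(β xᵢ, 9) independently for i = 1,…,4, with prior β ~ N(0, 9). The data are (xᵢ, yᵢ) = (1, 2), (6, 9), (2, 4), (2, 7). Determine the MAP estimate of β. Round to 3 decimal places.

β̂_MAP = 1.696

log p(β | y) = −Σ(yᵢ − βxᵢ)²/(2·9) − β²/(2·9) + const.
Setting the derivative to zero: Σxᵢ(yᵢ − βxᵢ)/9 − β/9 = 0, so β = Σxᵢyᵢ / (Σxᵢ² + σ²/τ²).
Σxᵢyᵢ = 1·2 + 6·9 + 2·4 + 2·7 = 78; Σxᵢ² = 45; σ²/τ² = 1.
β̂_MAP = 78 / (45 + 1) = 78/46 ≈ 1.696.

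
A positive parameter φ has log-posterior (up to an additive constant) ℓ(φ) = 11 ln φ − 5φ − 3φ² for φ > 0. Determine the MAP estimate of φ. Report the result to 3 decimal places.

ℓ'(φ) = 11/φ − 5 − 6φ. Setting this to zero and multiplying by φ: 6φ² + 5φ − 11 = 0.
φ = (−5 + √(5² + 4·6·11)) / (2·6) = (−5 + √289) / 12 = (−5 + 17)/12 = 1.
ℓ''(φ) = −11/φ² − 6 < 0, confirming a maximum.

φ̂_MAP = 1.000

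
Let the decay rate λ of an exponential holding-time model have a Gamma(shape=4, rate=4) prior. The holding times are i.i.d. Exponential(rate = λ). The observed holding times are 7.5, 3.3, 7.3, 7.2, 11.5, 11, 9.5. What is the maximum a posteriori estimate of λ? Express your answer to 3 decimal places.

λ̂_MAP = 0.163

The Exponential(rate=λ) likelihood is ∝ λ^n e^(−λΣtᵢ). Here n = 7 and Σtᵢ = 7.5 + 3.3 + 7.3 + 7.2 + 11.5 + 11 + 9.5 = 57.3.
Posterior ∝ λ^3e^(−4λ) · λ^7e^(−57.3λ) = λ^10e^(−61.3λ), i.e. Gamma(11, 61.3).
Mode = (a−1)/b = 10/61.3 ≈ 0.163.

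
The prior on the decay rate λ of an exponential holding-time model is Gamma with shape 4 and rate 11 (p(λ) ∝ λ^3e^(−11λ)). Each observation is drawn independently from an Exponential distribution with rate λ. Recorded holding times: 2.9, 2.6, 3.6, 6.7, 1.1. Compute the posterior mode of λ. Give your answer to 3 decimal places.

The Exponential(rate=λ) likelihood is ∝ λ^n e^(−λΣtᵢ). Here n = 5 and Σtᵢ = 2.9 + 2.6 + 3.6 + 6.7 + 1.1 = 16.9.
Posterior ∝ λ^3e^(−11λ) · λ^5e^(−16.9λ) = λ^8e^(−27.9λ), i.e. Gamma(9, 27.9).
Mode = (a−1)/b = 8/27.9 ≈ 0.287.

λ̂_MAP = 0.287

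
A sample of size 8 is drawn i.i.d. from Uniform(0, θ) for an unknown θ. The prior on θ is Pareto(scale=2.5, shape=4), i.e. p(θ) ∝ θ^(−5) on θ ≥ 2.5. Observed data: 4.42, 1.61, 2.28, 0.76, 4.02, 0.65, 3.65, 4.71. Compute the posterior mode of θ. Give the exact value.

θ̂_MAP = 4.71

The Uniform(0, θ) likelihood is θ^(−n) for θ ≥ max(xᵢ), zero otherwise. Here max(xᵢ) = 4.71.
Posterior ∝ θ^(−5) · θ^(−8) = θ^(−13) on θ ≥ max(2.5, 4.71) = 4.71.
This density is strictly decreasing in θ, so the posterior mode lies at the lower boundary of the support.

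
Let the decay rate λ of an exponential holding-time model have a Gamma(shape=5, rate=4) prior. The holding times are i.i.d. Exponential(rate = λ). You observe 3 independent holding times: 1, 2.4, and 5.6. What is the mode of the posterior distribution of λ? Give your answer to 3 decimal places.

The Exponential(rate=λ) likelihood is ∝ λ^n e^(−λΣtᵢ). Here n = 3 and Σtᵢ = 1 + 2.4 + 5.6 = 9.
Posterior ∝ λ^4e^(−4λ) · λ^3e^(−9λ) = λ^7e^(−13λ), i.e. Gamma(8, 13).
Mode = (a−1)/b = 7/13 ≈ 0.538.

λ̂_MAP = 0.538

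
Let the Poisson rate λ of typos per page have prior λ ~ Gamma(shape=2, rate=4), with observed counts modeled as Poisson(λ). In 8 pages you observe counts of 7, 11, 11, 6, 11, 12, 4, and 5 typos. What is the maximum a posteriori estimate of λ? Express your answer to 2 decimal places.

Σxᵢ = 7+11+11+6+11+12+4+5 = 67, with n = 8.
Posterior ∝ λe^(−4λ) · λ^67e^(−8λ) = λ^68e^(−12λ), i.e. Gamma(shape=69, rate=12).
The mode of a Gamma(a, b) with a ≥ 1 (shape–rate) is (a−1)/b = 68/12 ≈ 5.67.

λ̂_MAP = 5.67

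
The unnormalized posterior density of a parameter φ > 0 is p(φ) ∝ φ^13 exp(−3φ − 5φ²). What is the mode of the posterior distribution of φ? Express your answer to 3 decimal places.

φ̂_MAP = 1.000

ℓ'(φ) = 13/φ − 3 − 10φ. Setting this to zero and multiplying by φ: 10φ² + 3φ − 13 = 0.
φ = (−3 + √(3² + 4·10·13)) / (2·10) = (−3 + √529) / 20 = (−3 + 23)/20 = 1.
ℓ''(φ) = −13/φ² − 10 < 0, confirming a maximum.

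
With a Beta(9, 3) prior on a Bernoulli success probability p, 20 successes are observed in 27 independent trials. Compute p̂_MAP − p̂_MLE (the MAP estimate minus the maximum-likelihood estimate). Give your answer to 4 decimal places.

MAP − MLE = 0.0160

Posterior is Beta(29, 10); MAP = (29−1)/(39−2) = 28/37 ≈ 0.75676.
MLE ignores the prior: p̂_MLE = k/n = 20/27 ≈ 0.74074.
Difference = 28/37 − 20/27 = 16/999 ≈ 0.0160.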